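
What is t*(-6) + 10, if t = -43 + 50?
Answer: -32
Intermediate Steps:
t = 7
t*(-6) + 10 = 7*(-6) + 10 = -42 + 10 = -32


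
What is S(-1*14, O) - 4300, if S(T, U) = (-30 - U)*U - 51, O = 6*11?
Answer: -10687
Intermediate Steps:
O = 66
S(T, U) = -51 + U*(-30 - U) (S(T, U) = U*(-30 - U) - 51 = -51 + U*(-30 - U))
S(-1*14, O) - 4300 = (-51 - 1*66**2 - 30*66) - 4300 = (-51 - 1*4356 - 1980) - 4300 = (-51 - 4356 - 1980) - 4300 = -6387 - 4300 = -10687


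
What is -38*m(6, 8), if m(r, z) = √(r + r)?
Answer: -76*√3 ≈ -131.64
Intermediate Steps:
m(r, z) = √2*√r (m(r, z) = √(2*r) = √2*√r)
-38*m(6, 8) = -38*√2*√6 = -76*√3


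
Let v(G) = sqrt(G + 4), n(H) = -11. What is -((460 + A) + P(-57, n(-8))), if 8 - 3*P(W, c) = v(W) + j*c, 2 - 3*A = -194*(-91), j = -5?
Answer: 16319/3 + I*sqrt(53)/3 ≈ 5439.7 + 2.4267*I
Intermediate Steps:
A = -5884 (A = 2/3 - (-194)*(-91)/3 = 2/3 - 1/3*17654 = 2/3 - 17654/3 = -5884)
v(G) = sqrt(4 + G)
P(W, c) = 8/3 - sqrt(4 + W)/3 + 5*c/3 (P(W, c) = 8/3 - (sqrt(4 + W) - 5*c)/3 = 8/3 + (-sqrt(4 + W)/3 + 5*c/3) = 8/3 - sqrt(4 + W)/3 + 5*c/3)
-((460 + A) + P(-57, n(-8))) = -((460 - 5884) + (8/3 - sqrt(4 - 57)/3 + (5/3)*(-11))) = -(-5424 + (8/3 - I*sqrt(53)/3 - 55/3)) = -(-5424 + (-47/3 - I*sqrt(53)/3)) = -(-16319/3 - I*sqrt(53)/3) = 16319/3 + I*sqrt(53)/3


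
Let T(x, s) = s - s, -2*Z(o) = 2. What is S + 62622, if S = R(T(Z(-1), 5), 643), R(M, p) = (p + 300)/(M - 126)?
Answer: 7889429/126 ≈ 62615.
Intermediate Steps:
Z(o) = -1 (Z(o) = -½*2 = -1)
T(x, s) = 0
R(M, p) = (300 + p)/(-126 + M)
S = -943/126 (S = (300 + 643)/(-126 + 0) = 943/(-126) = -1/126*943 = -943/126 ≈ -7.4841)
S + 62622 = -943/126 + 62622 = 7889429/126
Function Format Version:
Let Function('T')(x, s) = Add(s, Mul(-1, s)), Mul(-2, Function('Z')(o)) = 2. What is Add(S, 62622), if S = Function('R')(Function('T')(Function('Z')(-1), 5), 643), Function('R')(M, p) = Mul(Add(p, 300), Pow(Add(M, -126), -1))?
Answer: Rational(7889429, 126) ≈ 62615.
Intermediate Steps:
Function('Z')(o) = -1 (Function('Z')(o) = Mul(Rational(-1, 2), 2) = -1)
Function('T')(x, s) = 0
Function('R')(M, p) = Mul(Pow(Add(-126, M), -1), Add(300, p)) (Function('R')(M, p) = Mul(Add(300, p), Pow(Add(-126, M), -1)) = Mul(Pow(Add(-126, M), -1), Add(300, p)))
S = Rational(-943, 126) (S = Mul(Pow(Add(-126, 0), -1), Add(300, 643)) = Mul(Pow(-126, -1), 943) = Mul(Rational(-1, 126), 943) = Rational(-943, 126) ≈ -7.4841)
Add(S, 62622) = Add(Rational(-943, 126), 62622) = Rational(7889429, 126)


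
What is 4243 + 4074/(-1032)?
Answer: 729117/172 ≈ 4239.1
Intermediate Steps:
4243 + 4074/(-1032) = 4243 + 4074*(-1/1032) = 4243 - 679/172 = 729117/172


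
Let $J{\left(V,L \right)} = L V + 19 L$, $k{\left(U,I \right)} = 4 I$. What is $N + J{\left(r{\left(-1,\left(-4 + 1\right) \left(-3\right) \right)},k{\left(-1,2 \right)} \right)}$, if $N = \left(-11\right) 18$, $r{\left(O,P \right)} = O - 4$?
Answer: $-86$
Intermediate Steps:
$r{\left(O,P \right)} = -4 + O$
$N = -198$
$J{\left(V,L \right)} = 19 L + L V$
$N + J{\left(r{\left(-1,\left(-4 + 1\right) \left(-3\right) \right)},k{\left(-1,2 \right)} \right)} = -198 + 4 \cdot 2 \left(19 - 5\right) = -198 + 8 \left(19 - 5\right) = -198 + 8 \cdot 14 = -198 + 112 = -86$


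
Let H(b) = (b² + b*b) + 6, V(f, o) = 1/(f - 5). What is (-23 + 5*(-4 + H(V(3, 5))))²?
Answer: 441/4 ≈ 110.25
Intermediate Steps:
V(f, o) = 1/(-5 + f)
H(b) = 6 + 2*b² (H(b) = (b² + b²) + 6 = 2*b² + 6 = 6 + 2*b²)
(-23 + 5*(-4 + H(V(3, 5))))² = (-23 + 5*(-4 + (6 + 2*(1/(-5 + 3))²)))² = (-23 + 5*(-4 + (6 + 2*(1/(-2))²)))² = (-23 + 5*(-4 + (6 + 2*(-½)²)))² = (-23 + 5*(-4 + (6 + 2*(¼))))² = (-23 + 5*(-4 + (6 + ½)))² = (-23 + 5*(-4 + 13/2))² = (-23 + 5*(5/2))² = (-23 + 25/2)² = (-21/2)² = 441/4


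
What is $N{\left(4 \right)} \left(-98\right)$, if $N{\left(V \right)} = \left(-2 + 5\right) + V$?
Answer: $-686$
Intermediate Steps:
$N{\left(V \right)} = 3 + V$
$N{\left(4 \right)} \left(-98\right) = \left(3 + 4\right) \left(-98\right) = 7 \left(-98\right) = -686$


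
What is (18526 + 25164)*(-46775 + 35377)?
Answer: -497978620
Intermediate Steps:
(18526 + 25164)*(-46775 + 35377) = 43690*(-11398) = -497978620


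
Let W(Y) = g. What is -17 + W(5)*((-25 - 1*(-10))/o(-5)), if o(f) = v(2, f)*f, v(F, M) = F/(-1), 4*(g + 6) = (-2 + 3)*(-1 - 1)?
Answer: -29/4 ≈ -7.2500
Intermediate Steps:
g = -13/2 (g = -6 + ((-2 + 3)*(-1 - 1))/4 = -6 + (1*(-2))/4 = -6 + (1/4)*(-2) = -6 - 1/2 = -13/2 ≈ -6.5000)
W(Y) = -13/2
v(F, M) = -F (v(F, M) = F*(-1) = -F)
o(f) = -2*f (o(f) = (-1*2)*f = -2*f)
-17 + W(5)*((-25 - 1*(-10))/o(-5)) = -17 - 13*(-25 - 1*(-10))/(2*((-2*(-5)))) = -17 - 13*(-25 + 10)/(2*10) = -17 - (-195)/(2*10) = -17 - 13/2*(-3/2) = -17 + 39/4 = -29/4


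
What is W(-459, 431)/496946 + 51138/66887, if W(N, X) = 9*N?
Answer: 25136514351/33239227102 ≈ 0.75623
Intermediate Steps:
W(-459, 431)/496946 + 51138/66887 = (9*(-459))/496946 + 51138/66887 = -4131*1/496946 + 51138*(1/66887) = -4131/496946 + 51138/66887 = 25136514351/33239227102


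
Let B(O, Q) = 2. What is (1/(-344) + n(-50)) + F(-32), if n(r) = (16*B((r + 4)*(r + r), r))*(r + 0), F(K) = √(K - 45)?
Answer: -550401/344 + I*√77 ≈ -1600.0 + 8.775*I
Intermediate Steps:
F(K) = √(-45 + K)
n(r) = 32*r (n(r) = (16*2)*(r + 0) = 32*r)
(1/(-344) + n(-50)) + F(-32) = (1/(-344) + 32*(-50)) + √(-45 - 32) = (-1/344 - 1600) + √(-77) = -550401/344 + I*√77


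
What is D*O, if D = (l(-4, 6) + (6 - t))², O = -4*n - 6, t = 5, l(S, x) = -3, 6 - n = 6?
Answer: -24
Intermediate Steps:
n = 0 (n = 6 - 1*6 = 6 - 6 = 0)
O = -6 (O = -4*0 - 6 = 0 - 6 = -6)
D = 4 (D = (-3 + (6 - 1*5))² = (-3 + (6 - 5))² = (-3 + 1)² = (-2)² = 4)
D*O = 4*(-6) = -24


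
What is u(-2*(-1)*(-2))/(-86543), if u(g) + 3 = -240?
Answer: 243/86543 ≈ 0.0028079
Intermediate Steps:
u(g) = -243 (u(g) = -3 - 240 = -243)
u(-2*(-1)*(-2))/(-86543) = -243/(-86543) = -243*(-1/86543) = 243/86543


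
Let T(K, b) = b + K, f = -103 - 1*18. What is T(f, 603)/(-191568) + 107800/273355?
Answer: 2051927329/5236607064 ≈ 0.39184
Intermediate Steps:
f = -121 (f = -103 - 18 = -121)
T(K, b) = K + b
T(f, 603)/(-191568) + 107800/273355 = (-121 + 603)/(-191568) + 107800/273355 = 482*(-1/191568) + 107800*(1/273355) = -241/95784 + 21560/54671 = 2051927329/5236607064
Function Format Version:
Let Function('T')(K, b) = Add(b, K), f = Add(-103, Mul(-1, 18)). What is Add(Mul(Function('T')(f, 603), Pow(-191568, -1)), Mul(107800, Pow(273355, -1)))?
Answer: Rational(2051927329, 5236607064) ≈ 0.39184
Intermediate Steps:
f = -121 (f = Add(-103, -18) = -121)
Function('T')(K, b) = Add(K, b)
Add(Mul(Function('T')(f, 603), Pow(-191568, -1)), Mul(107800, Pow(273355, -1))) = Add(Mul(Add(-121, 603), Pow(-191568, -1)), Mul(107800, Pow(273355, -1))) = Add(Mul(482, Rational(-1, 191568)), Mul(107800, Rational(1, 273355))) = Add(Rational(-241, 95784), Rational(21560, 54671)) = Rational(2051927329, 5236607064)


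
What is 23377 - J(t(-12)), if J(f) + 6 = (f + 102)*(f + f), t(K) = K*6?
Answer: 27703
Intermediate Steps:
t(K) = 6*K
J(f) = -6 + 2*f*(102 + f) (J(f) = -6 + (f + 102)*(f + f) = -6 + (102 + f)*(2*f) = -6 + 2*f*(102 + f))
23377 - J(t(-12)) = 23377 - (-6 + 2*(6*(-12))² + 204*(6*(-12))) = 23377 - (-6 + 2*(-72)² + 204*(-72)) = 23377 - (-6 + 2*5184 - 14688) = 23377 - (-6 + 10368 - 14688) = 23377 - 1*(-4326) = 23377 + 4326 = 27703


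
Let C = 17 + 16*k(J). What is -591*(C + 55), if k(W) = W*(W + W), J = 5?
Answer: -515352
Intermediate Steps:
k(W) = 2*W² (k(W) = W*(2*W) = 2*W²)
C = 817 (C = 17 + 16*(2*5²) = 17 + 16*(2*25) = 17 + 16*50 = 17 + 800 = 817)
-591*(C + 55) = -591*(817 + 55) = -591*872 = -515352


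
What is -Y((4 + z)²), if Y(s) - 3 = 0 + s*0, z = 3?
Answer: -3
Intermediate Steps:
Y(s) = 3 (Y(s) = 3 + (0 + s*0) = 3 + (0 + 0) = 3 + 0 = 3)
-Y((4 + z)²) = -1*3 = -3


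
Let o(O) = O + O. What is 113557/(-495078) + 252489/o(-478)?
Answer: -62555154817/236647284 ≈ -264.34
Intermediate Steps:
o(O) = 2*O
113557/(-495078) + 252489/o(-478) = 113557/(-495078) + 252489/((2*(-478))) = 113557*(-1/495078) + 252489/(-956) = -113557/495078 + 252489*(-1/956) = -113557/495078 - 252489/956 = -62555154817/236647284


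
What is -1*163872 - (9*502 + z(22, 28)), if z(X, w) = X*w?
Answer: -169006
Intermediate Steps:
-1*163872 - (9*502 + z(22, 28)) = -1*163872 - (9*502 + 22*28) = -163872 - (4518 + 616) = -163872 - 1*5134 = -163872 - 5134 = -169006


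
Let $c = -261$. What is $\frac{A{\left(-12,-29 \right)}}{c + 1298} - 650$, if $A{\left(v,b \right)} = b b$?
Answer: $- \frac{673209}{1037} \approx -649.19$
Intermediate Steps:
$A{\left(v,b \right)} = b^{2}$
$\frac{A{\left(-12,-29 \right)}}{c + 1298} - 650 = \frac{\left(-29\right)^{2}}{-261 + 1298} - 650 = \frac{841}{1037} - 650 = - \frac{673209}{1037}$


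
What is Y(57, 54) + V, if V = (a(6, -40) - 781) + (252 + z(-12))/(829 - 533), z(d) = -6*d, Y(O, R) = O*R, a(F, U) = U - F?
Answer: 166655/74 ≈ 2252.1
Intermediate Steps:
V = -61117/74 (V = ((-40 - 1*6) - 781) + (252 - 6*(-12))/(829 - 533) = ((-40 - 6) - 781) + (252 + 72)/296 = (-46 - 781) + 324*(1/296) = -827 + 81/74 = -61117/74 ≈ -825.91)
Y(57, 54) + V = 57*54 - 61117/74 = 3078 - 61117/74 = 166655/74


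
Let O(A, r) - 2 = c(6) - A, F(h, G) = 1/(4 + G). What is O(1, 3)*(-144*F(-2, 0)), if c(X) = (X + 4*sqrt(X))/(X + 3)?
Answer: -60 - 16*sqrt(6) ≈ -99.192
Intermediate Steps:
c(X) = (X + 4*sqrt(X))/(3 + X)
O(A, r) = 8/3 - A + 4*sqrt(6)/9 (O(A, r) = 2 + ((6 + 4*sqrt(6))/(3 + 6) - A) = 2 + ((6 + 4*sqrt(6))/9 - A) = 2 + ((2/3 + 4*sqrt(6)/9) - A) = 2 + (2/3 - A + 4*sqrt(6)/9) = 8/3 - A + 4*sqrt(6)/9)
O(1, 3)*(-144*F(-2, 0)) = (8/3 - 1*1 + 4*sqrt(6)/9)*(-144/(4 + 0)) = (8/3 - 1 + 4*sqrt(6)/9)*(-144/4) = (5/3 + 4*sqrt(6)/9)*(-144*1/4) = (5/3 + 4*sqrt(6)/9)*(-36) = -60 - 16*sqrt(6)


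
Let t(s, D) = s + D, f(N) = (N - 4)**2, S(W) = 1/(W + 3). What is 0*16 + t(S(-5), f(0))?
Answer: 31/2 ≈ 15.500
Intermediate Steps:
S(W) = 1/(3 + W)
f(N) = (-4 + N)**2
t(s, D) = D + s
0*16 + t(S(-5), f(0)) = 0*16 + ((-4 + 0)**2 + 1/(3 - 5)) = 0 + ((-4)**2 + 1/(-2)) = 0 + (16 - 1/2) = 0 + 31/2 = 31/2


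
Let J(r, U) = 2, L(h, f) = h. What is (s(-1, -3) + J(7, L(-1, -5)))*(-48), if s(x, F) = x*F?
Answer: -240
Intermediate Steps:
s(x, F) = F*x
(s(-1, -3) + J(7, L(-1, -5)))*(-48) = (-3*(-1) + 2)*(-48) = (3 + 2)*(-48) = 5*(-48) = -240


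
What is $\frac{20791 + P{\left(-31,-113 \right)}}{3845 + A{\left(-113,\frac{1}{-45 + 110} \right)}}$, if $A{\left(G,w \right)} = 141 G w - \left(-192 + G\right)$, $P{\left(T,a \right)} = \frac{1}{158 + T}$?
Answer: $\frac{171629770}{32234759} \approx 5.3244$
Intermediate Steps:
$A{\left(G,w \right)} = 192 - G + 141 G w$ ($A{\left(G,w \right)} = 141 G w - \left(-192 + G\right) = 192 - G + 141 G w$)
$\frac{20791 + P{\left(-31,-113 \right)}}{3845 + A{\left(-113,\frac{1}{-45 + 110} \right)}} = \frac{20791 + \frac{1}{158 - 31}}{3845 + \left(192 - -113 + 141 \left(-113\right) \frac{1}{-45 + 110}\right)} = \frac{20791 + \frac{1}{127}}{3845 + \left(192 + 113 + 141 \left(-113\right) \frac{1}{65}\right)} = \frac{2640458}{127 \left(3845 + \left(192 + 113 - \frac{15933}{65}\right)\right)} = \frac{2640458}{127 \left(3845 + \frac{3892}{65}\right)} = \frac{2640458}{127 \cdot \frac{253817}{65}} = \frac{2640458}{127} \cdot \frac{65}{253817} = \frac{171629770}{32234759}$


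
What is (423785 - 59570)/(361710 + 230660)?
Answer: 72843/118474 ≈ 0.61484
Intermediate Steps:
(423785 - 59570)/(361710 + 230660) = 364215/592370 = 364215*(1/592370) = 72843/118474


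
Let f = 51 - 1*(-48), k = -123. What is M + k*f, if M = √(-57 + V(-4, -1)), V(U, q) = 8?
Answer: -12177 + 7*I ≈ -12177.0 + 7.0*I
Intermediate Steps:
M = 7*I (M = √(-57 + 8) = √(-49) = 7*I ≈ 7.0*I)
f = 99 (f = 51 + 48 = 99)
M + k*f = 7*I - 123*99 = 7*I - 12177 = -12177 + 7*I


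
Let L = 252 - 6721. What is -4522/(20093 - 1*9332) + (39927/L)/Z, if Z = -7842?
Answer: -4489626359/10704008478 ≈ -0.41943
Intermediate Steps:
L = -6469
-4522/(20093 - 1*9332) + (39927/L)/Z = -4522/(20093 - 1*9332) + (39927/(-6469))/(-7842) = -4522/(20093 - 9332) + (39927*(-1/6469))*(-1/7842) = -4522/10761 - 39927/6469*(-1/7842) = -4522*1/10761 + 13309/16909966 = -266/633 + 13309/16909966 = -4489626359/10704008478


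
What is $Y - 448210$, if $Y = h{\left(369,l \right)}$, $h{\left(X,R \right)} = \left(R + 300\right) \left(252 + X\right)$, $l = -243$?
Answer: $-412813$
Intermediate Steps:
$h{\left(X,R \right)} = \left(252 + X\right) \left(300 + R\right)$ ($h{\left(X,R \right)} = \left(300 + R\right) \left(252 + X\right) = \left(252 + X\right) \left(300 + R\right)$)
$Y = 35397$ ($Y = 75600 + 252 \left(-243\right) + 300 \cdot 369 - 89667 = 75600 - 61236 + 110700 - 89667 = 35397$)
$Y - 448210 = 35397 - 448210 = -412813$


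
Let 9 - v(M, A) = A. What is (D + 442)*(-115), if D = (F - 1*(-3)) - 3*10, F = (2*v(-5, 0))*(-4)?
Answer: -39445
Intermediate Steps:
v(M, A) = 9 - A
F = -72 (F = (2*(9 - 1*0))*(-4) = (2*(9 + 0))*(-4) = (2*9)*(-4) = 18*(-4) = -72)
D = -99 (D = (-72 - 1*(-3)) - 3*10 = (-72 + 3) - 30 = -69 - 30 = -99)
(D + 442)*(-115) = (-99 + 442)*(-115) = 343*(-115) = -39445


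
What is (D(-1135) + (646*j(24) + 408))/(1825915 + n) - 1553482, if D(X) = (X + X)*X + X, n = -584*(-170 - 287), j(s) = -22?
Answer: -1083709742845/697601 ≈ -1.5535e+6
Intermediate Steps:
n = 266888 (n = -584*(-457) = 266888)
D(X) = X + 2*X**2 (D(X) = (2*X)*X + X = 2*X**2 + X = X + 2*X**2)
(D(-1135) + (646*j(24) + 408))/(1825915 + n) - 1553482 = (-1135*(1 + 2*(-1135)) + (646*(-22) + 408))/(1825915 + 266888) - 1553482 = (-1135*(1 - 2270) + (-14212 + 408))/2092803 - 1553482 = (-1135*(-2269) - 13804)*(1/2092803) - 1553482 = (2575315 - 13804)*(1/2092803) - 1553482 = 2561511*(1/2092803) - 1553482 = 853837/697601 - 1553482 = -1083709742845/697601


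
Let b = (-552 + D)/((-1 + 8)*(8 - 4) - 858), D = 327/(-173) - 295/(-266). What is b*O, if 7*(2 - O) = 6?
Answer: 50875766/66841145 ≈ 0.76114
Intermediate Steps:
O = 8/7 (O = 2 - ⅐*6 = 2 - 6/7 = 8/7 ≈ 1.1429)
D = -35947/46018 (D = 327*(-1/173) - 295*(-1/266) = -327/173 + 295/266 = -35947/46018 ≈ -0.78115)
b = 25437883/38194940 (b = (-552 - 35947/46018)/((-1 + 8)*(8 - 4) - 858) = -25437883/(46018*(7*4 - 858)) = -25437883/(46018*(28 - 858)) = -25437883/46018/(-830) = -25437883/46018*(-1/830) = 25437883/38194940 ≈ 0.66600)
b*O = (25437883/38194940)*(8/7) = 50875766/66841145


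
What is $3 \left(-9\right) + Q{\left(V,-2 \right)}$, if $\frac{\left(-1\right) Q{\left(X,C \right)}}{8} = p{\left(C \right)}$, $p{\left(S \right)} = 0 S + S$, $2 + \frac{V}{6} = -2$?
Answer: $-11$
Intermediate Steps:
$V = -24$ ($V = -12 + 6 \left(-2\right) = -12 - 12 = -24$)
$p{\left(S \right)} = S$ ($p{\left(S \right)} = 0 + S = S$)
$Q{\left(X,C \right)} = - 8 C$
$3 \left(-9\right) + Q{\left(V,-2 \right)} = 3 \left(-9\right) - -16 = -27 + 16 = -11$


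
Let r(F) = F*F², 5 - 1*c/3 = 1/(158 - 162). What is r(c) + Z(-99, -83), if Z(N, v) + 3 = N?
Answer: 243519/64 ≈ 3805.0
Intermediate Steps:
Z(N, v) = -3 + N
c = 63/4 (c = 15 - 3/(158 - 162) = 15 - 3/(-4) = 15 - 3*(-¼) = 15 + ¾ = 63/4 ≈ 15.750)
r(F) = F³
r(c) + Z(-99, -83) = (63/4)³ + (-3 - 99) = 250047/64 - 102 = 243519/64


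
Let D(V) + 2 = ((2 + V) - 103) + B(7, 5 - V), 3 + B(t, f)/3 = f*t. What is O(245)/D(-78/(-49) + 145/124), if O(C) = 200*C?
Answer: -37215500/47259 ≈ -787.48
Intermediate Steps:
B(t, f) = -9 + 3*f*t (B(t, f) = -9 + 3*(f*t) = -9 + 3*f*t)
D(V) = -7 - 20*V (D(V) = -2 + (((2 + V) - 103) + (-9 + 3*(5 - V)*7)) = -2 + ((-101 + V) + (-9 + (105 - 21*V))) = -2 + ((-101 + V) + (96 - 21*V)) = -2 + (-5 - 20*V) = -7 - 20*V)
O(245)/D(-78/(-49) + 145/124) = (200*245)/(-7 - 20*(-78/(-49) + 145/124)) = 49000/(-7 - 20*(-78*(-1/49) + 145*(1/124))) = 49000/(-7 - 20*(78/49 + 145/124)) = 49000/(-7 - 20*16777/6076) = 49000/(-7 - 83885/1519) = 49000/(-94518/1519) = 49000*(-1519/94518) = -37215500/47259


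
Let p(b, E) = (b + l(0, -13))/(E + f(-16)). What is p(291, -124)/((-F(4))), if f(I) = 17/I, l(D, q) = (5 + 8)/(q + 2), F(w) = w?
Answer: 12752/22011 ≈ 0.57935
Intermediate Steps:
l(D, q) = 13/(2 + q)
p(b, E) = (-13/11 + b)/(-17/16 + E) (p(b, E) = (b + 13/(2 - 13))/(E + 17/(-16)) = (b + 13/(-11))/(E + 17*(-1/16)) = (b + 13*(-1/11))/(E - 17/16) = (b - 13/11)/(-17/16 + E) = (-13/11 + b)/(-17/16 + E))
p(291, -124)/((-F(4))) = (16*(-13 + 11*291)/(11*(-17 + 16*(-124))))/((-1*4)) = (16*(-13 + 3201)/(11*(-17 - 1984)))/(-4) = ((16/11)*3188/(-2001))*(-¼) = ((16/11)*(-1/2001)*3188)*(-¼) = -51008/22011*(-¼) = 12752/22011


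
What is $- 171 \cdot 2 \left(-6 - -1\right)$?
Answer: $1710$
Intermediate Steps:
$- 171 \cdot 2 \left(-6 - -1\right) = - 171 \cdot 2 \left(-6 + \left(-1 + 2\right)\right) = - 171 \cdot 2 \left(-6 + 1\right) = - 171 \cdot 2 \left(-5\right) = \left(-171\right) \left(-10\right) = 1710$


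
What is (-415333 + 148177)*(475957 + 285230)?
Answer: -203355674172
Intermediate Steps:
(-415333 + 148177)*(475957 + 285230) = -267156*761187 = -203355674172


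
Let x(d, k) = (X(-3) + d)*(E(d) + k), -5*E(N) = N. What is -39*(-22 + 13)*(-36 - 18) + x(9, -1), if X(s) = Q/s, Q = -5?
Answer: -284758/15 ≈ -18984.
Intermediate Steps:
E(N) = -N/5
X(s) = -5/s
x(d, k) = (5/3 + d)*(k - d/5) (x(d, k) = (-5/(-3) + d)*(-d/5 + k) = (-5*(-⅓) + d)*(k - d/5) = (5/3 + d)*(k - d/5))
-39*(-22 + 13)*(-36 - 18) + x(9, -1) = -39*(-22 + 13)*(-36 - 18) + (-⅓*9 - ⅕*9² + (5/3)*(-1) + 9*(-1)) = -(-351)*(-54) + (-3 - ⅕*81 - 5/3 - 9) = -39*486 + (-3 - 81/5 - 5/3 - 9) = -18954 - 448/15 = -284758/15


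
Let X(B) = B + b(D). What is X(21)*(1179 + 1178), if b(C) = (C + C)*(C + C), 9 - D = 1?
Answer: 652889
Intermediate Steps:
D = 8 (D = 9 - 1*1 = 9 - 1 = 8)
b(C) = 4*C² (b(C) = (2*C)*(2*C) = 4*C²)
X(B) = 256 + B (X(B) = B + 4*8² = B + 4*64 = B + 256 = 256 + B)
X(21)*(1179 + 1178) = (256 + 21)*(1179 + 1178) = 277*2357 = 652889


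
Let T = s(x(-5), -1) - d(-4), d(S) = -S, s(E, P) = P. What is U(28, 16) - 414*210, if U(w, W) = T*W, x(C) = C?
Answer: -87020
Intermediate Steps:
T = -5 (T = -1 - (-1)*(-4) = -1 - 1*4 = -1 - 4 = -5)
U(w, W) = -5*W
U(28, 16) - 414*210 = -5*16 - 414*210 = -80 - 86940 = -87020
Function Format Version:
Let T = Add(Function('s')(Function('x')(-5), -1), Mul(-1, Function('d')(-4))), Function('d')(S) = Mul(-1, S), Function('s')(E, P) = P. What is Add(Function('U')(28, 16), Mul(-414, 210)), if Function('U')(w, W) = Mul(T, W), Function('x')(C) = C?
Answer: -87020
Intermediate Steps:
T = -5 (T = Add(-1, Mul(-1, Mul(-1, -4))) = Add(-1, Mul(-1, 4)) = Add(-1, -4) = -5)
Function('U')(w, W) = Mul(-5, W)
Add(Function('U')(28, 16), Mul(-414, 210)) = Add(Mul(-5, 16), Mul(-414, 210)) = Add(-80, -86940) = -87020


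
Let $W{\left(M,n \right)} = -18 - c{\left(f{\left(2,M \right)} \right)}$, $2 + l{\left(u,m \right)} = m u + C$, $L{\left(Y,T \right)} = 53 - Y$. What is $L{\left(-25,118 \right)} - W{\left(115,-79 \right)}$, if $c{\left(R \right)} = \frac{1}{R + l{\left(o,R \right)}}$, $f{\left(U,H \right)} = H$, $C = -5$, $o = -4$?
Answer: $\frac{33791}{352} \approx 95.997$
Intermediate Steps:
$l{\left(u,m \right)} = -7 + m u$ ($l{\left(u,m \right)} = -2 + \left(m u - 5\right) = -2 + \left(-5 + m u\right) = -7 + m u$)
$c{\left(R \right)} = \frac{1}{-7 - 3 R}$ ($c{\left(R \right)} = \frac{1}{R + \left(-7 + R \left(-4\right)\right)} = \frac{1}{R - \left(7 + 4 R\right)} = \frac{1}{-7 - 3 R}$)
$W{\left(M,n \right)} = -18 - \frac{1}{-7 - 3 M}$
$L{\left(-25,118 \right)} - W{\left(115,-79 \right)} = \left(53 - -25\right) - \frac{125 + 54 \cdot 115}{-7 - 345} = \left(53 + 25\right) - \frac{125 + 6210}{-7 - 345} = 78 - \frac{1}{-352} \cdot 6335 = 78 - \left(- \frac{1}{352}\right) 6335 = 78 - - \frac{6335}{352} = 78 + \frac{6335}{352} = \frac{33791}{352}$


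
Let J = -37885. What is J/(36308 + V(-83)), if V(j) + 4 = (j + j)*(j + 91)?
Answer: -37885/34976 ≈ -1.0832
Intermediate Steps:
V(j) = -4 + 2*j*(91 + j) (V(j) = -4 + (j + j)*(j + 91) = -4 + (2*j)*(91 + j) = -4 + 2*j*(91 + j))
J/(36308 + V(-83)) = -37885/(36308 + (-4 + 2*(-83)**2 + 182*(-83))) = -37885/(36308 + (-4 + 2*6889 - 15106)) = -37885/(36308 + (-4 + 13778 - 15106)) = -37885/(36308 - 1332) = -37885/34976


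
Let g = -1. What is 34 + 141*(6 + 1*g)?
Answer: 739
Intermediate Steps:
34 + 141*(6 + 1*g) = 34 + 141*(6 + 1*(-1)) = 34 + 141*(6 - 1) = 34 + 141*5 = 34 + 705 = 739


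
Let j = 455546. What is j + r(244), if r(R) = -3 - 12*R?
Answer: 452615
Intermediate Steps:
j + r(244) = 455546 + (-3 - 12*244) = 455546 + (-3 - 2928) = 455546 - 2931 = 452615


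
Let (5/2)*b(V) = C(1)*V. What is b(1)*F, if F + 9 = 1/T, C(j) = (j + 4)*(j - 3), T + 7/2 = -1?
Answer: 332/9 ≈ 36.889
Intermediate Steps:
T = -9/2 (T = -7/2 - 1 = -9/2 ≈ -4.5000)
C(j) = (-3 + j)*(4 + j) (C(j) = (4 + j)*(-3 + j) = (-3 + j)*(4 + j))
b(V) = -4*V (b(V) = 2*((-12 + 1 + 1²)*V)/5 = 2*((-12 + 1 + 1)*V)/5 = 2*(-10*V)/5 = -4*V)
F = -83/9 (F = -9 + 1/(-9/2) = -9 - 2/9 = -83/9 ≈ -9.2222)
b(1)*F = -4*1*(-83/9) = -4*(-83/9) = 332/9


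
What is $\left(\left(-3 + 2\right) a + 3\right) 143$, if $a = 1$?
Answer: $286$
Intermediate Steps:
$\left(\left(-3 + 2\right) a + 3\right) 143 = \left(\left(-3 + 2\right) 1 + 3\right) 143 = \left(\left(-1\right) 1 + 3\right) 143 = \left(-1 + 3\right) 143 = 2 \cdot 143 = 286$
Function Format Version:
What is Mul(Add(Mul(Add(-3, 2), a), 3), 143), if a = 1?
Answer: 286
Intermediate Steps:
Mul(Add(Mul(Add(-3, 2), a), 3), 143) = Mul(Add(Mul(Add(-3, 2), 1), 3), 143) = Mul(Add(Mul(-1, 1), 3), 143) = Mul(Add(-1, 3), 143) = Mul(2, 143) = 286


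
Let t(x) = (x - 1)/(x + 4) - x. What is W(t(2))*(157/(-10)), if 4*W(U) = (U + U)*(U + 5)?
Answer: 32813/720 ≈ 45.574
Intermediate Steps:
t(x) = -x + (-1 + x)/(4 + x) (t(x) = (-1 + x)/(4 + x) - x = -x + (-1 + x)/(4 + x))
W(U) = U*(5 + U)/2 (W(U) = ((U + U)*(U + 5))/4 = ((2*U)*(5 + U))/4 = (2*U*(5 + U))/4 = U*(5 + U)/2)
W(t(2))*(157/(-10)) = (((-1 - 1*2² - 3*2)/(4 + 2))*(5 + (-1 - 1*2² - 3*2)/(4 + 2))/2)*(157/(-10)) = (((-1 - 1*4 - 6)/6)*(5 + (-1 - 1*4 - 6)/6)/2)*(157*(-⅒)) = (((-1 - 4 - 6)/6)*(5 + (-1 - 4 - 6)/6)/2)*(-157/10) = (((⅙)*(-11))*(5 + (⅙)*(-11))/2)*(-157/10) = ((½)*(-11/6)*(5 - 11/6))*(-157/10) = ((½)*(-11/6)*(19/6))*(-157/10) = -209/72*(-157/10) = 32813/720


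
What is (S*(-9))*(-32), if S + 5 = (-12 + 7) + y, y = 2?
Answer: -2304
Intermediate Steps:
S = -8 (S = -5 + ((-12 + 7) + 2) = -5 + (-5 + 2) = -5 - 3 = -8)
(S*(-9))*(-32) = -8*(-9)*(-32) = 72*(-32) = -2304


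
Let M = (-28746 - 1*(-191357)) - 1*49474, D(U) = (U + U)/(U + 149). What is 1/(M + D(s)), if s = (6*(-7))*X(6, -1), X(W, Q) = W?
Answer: 103/11653615 ≈ 8.8385e-6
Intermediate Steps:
s = -252 (s = (6*(-7))*6 = -42*6 = -252)
D(U) = 2*U/(149 + U) (D(U) = (2*U)/(149 + U) = 2*U/(149 + U))
M = 113137 (M = (-28746 + 191357) - 49474 = 162611 - 49474 = 113137)
1/(M + D(s)) = 1/(113137 + 2*(-252)/(149 - 252)) = 1/(113137 + 2*(-252)/(-103)) = 1/(113137 + 2*(-252)*(-1/103)) = 1/(113137 + 504/103) = 1/(11653615/103) = 103/11653615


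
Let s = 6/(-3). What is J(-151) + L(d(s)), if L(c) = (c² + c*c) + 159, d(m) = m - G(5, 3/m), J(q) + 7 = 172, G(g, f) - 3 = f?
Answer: 697/2 ≈ 348.50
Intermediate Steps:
s = -2 (s = 6*(-⅓) = -2)
G(g, f) = 3 + f
J(q) = 165 (J(q) = -7 + 172 = 165)
d(m) = -3 + m - 3/m (d(m) = m - (3 + 3/m) = m + (-3 - 3/m) = -3 + m - 3/m)
L(c) = 159 + 2*c² (L(c) = (c² + c²) + 159 = 2*c² + 159 = 159 + 2*c²)
J(-151) + L(d(s)) = 165 + (159 + 2*(-3 - 2 - 3/(-2))²) = 165 + (159 + 2*(-3 - 2 - 3*(-½))²) = 165 + (159 + 2*(-3 - 2 + 3/2)²) = 165 + (159 + 2*(-7/2)²) = 165 + (159 + 2*(49/4)) = 165 + (159 + 49/2) = 165 + 367/2 = 697/2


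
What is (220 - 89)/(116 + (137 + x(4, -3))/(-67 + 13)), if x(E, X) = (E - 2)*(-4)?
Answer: 2358/2045 ≈ 1.1531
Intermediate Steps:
x(E, X) = 8 - 4*E (x(E, X) = (-2 + E)*(-4) = 8 - 4*E)
(220 - 89)/(116 + (137 + x(4, -3))/(-67 + 13)) = (220 - 89)/(116 + (137 + (8 - 4*4))/(-67 + 13)) = 131/(116 + (137 + (8 - 16))/(-54)) = 131/(116 + (137 - 8)*(-1/54)) = 131/(116 + 129*(-1/54)) = 131/(116 - 43/18) = 131/(2045/18) = 131*(18/2045) = 2358/2045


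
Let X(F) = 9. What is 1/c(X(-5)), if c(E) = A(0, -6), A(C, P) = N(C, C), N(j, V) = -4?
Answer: -1/4 ≈ -0.25000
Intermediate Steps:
A(C, P) = -4
c(E) = -4
1/c(X(-5)) = 1/(-4) = -1/4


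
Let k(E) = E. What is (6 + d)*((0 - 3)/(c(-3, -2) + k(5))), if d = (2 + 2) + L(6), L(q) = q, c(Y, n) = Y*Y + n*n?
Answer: -8/3 ≈ -2.6667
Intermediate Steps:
c(Y, n) = Y² + n²
d = 10 (d = (2 + 2) + 6 = 4 + 6 = 10)
(6 + d)*((0 - 3)/(c(-3, -2) + k(5))) = (6 + 10)*((0 - 3)/(((-3)² + (-2)²) + 5)) = 16*(-3/((9 + 4) + 5)) = 16*(-3/(13 + 5)) = 16*(-3/18) = 16*(-3*1/18) = 16*(-⅙) = -8/3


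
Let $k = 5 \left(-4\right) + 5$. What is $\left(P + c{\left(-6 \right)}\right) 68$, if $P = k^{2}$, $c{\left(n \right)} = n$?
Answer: $14892$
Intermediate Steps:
$k = -15$ ($k = -20 + 5 = -15$)
$P = 225$ ($P = \left(-15\right)^{2} = 225$)
$\left(P + c{\left(-6 \right)}\right) 68 = \left(225 - 6\right) 68 = 219 \cdot 68 = 14892$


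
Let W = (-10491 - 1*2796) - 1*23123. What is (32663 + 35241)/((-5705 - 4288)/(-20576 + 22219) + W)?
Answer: -111566272/59831623 ≈ -1.8647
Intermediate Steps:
W = -36410 (W = (-10491 - 2796) - 23123 = -13287 - 23123 = -36410)
(32663 + 35241)/((-5705 - 4288)/(-20576 + 22219) + W) = (32663 + 35241)/((-5705 - 4288)/(-20576 + 22219) - 36410) = 67904/(-9993/1643 - 36410) = 67904/(-59831623/1643) = 67904*(-1643/59831623) = -111566272/59831623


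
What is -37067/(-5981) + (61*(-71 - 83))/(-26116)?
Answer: 512113643/78099898 ≈ 6.5572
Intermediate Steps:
-37067/(-5981) + (61*(-71 - 83))/(-26116) = -37067*(-1/5981) + (61*(-154))*(-1/26116) = 37067/5981 - 9394*(-1/26116) = 37067/5981 + 4697/13058 = 512113643/78099898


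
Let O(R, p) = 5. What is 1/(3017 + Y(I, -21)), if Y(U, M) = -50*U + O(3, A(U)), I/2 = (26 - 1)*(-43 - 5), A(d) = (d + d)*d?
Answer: 1/123022 ≈ 8.1286e-6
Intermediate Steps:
A(d) = 2*d² (A(d) = (2*d)*d = 2*d²)
I = -2400 (I = 2*((26 - 1)*(-43 - 5)) = 2*(25*(-48)) = 2*(-1200) = -2400)
Y(U, M) = 5 - 50*U (Y(U, M) = -50*U + 5 = 5 - 50*U)
1/(3017 + Y(I, -21)) = 1/(3017 + (5 - 50*(-2400))) = 1/(3017 + (5 + 120000)) = 1/(3017 + 120005) = 1/123022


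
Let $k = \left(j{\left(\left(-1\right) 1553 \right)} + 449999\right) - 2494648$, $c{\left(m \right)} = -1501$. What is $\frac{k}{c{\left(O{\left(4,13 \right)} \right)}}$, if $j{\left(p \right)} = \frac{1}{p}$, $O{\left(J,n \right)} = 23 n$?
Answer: $\frac{3175339898}{2331053} \approx 1362.2$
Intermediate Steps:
$k = - \frac{3175339898}{1553}$ ($k = \left(\frac{1}{\left(-1\right) 1553} + 449999\right) - 2494648 = \left(\frac{1}{-1553} + 449999\right) - 2494648 = \left(- \frac{1}{1553} + 449999\right) - 2494648 = \frac{698848446}{1553} - 2494648 = - \frac{3175339898}{1553} \approx -2.0446 \cdot 10^{6}$)
$\frac{k}{c{\left(O{\left(4,13 \right)} \right)}} = - \frac{3175339898}{1553 \left(-1501\right)} = \left(- \frac{3175339898}{1553}\right) \left(- \frac{1}{1501}\right) = \frac{3175339898}{2331053}$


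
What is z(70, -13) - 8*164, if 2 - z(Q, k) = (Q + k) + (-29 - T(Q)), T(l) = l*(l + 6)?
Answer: 3982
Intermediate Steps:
T(l) = l*(6 + l)
z(Q, k) = 31 - Q - k + Q*(6 + Q) (z(Q, k) = 2 - ((Q + k) + (-29 - Q*(6 + Q))) = 2 - (-29 + Q + k - Q*(6 + Q)) = 2 + (29 - Q - k + Q*(6 + Q)) = 31 - Q - k + Q*(6 + Q))
z(70, -13) - 8*164 = (31 - 1*70 - 1*(-13) + 70*(6 + 70)) - 8*164 = (31 - 70 + 13 + 70*76) - 1*1312 = (31 - 70 + 13 + 5320) - 1312 = 5294 - 1312 = 3982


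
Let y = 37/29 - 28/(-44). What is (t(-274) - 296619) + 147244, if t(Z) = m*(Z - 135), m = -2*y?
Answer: -47151645/319 ≈ -1.4781e+5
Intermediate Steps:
y = 610/319 (y = 37*(1/29) - 28*(-1/44) = 37/29 + 7/11 = 610/319 ≈ 1.9122)
m = -1220/319 (m = -2*610/319 = -1220/319 ≈ -3.8245)
t(Z) = 164700/319 - 1220*Z/319 (t(Z) = -1220*(Z - 135)/319 = -1220*(-135 + Z)/319 = 164700/319 - 1220*Z/319)
(t(-274) - 296619) + 147244 = ((164700/319 - 1220/319*(-274)) - 296619) + 147244 = ((164700/319 + 334280/319) - 296619) + 147244 = (498980/319 - 296619) + 147244 = -94122481/319 + 147244 = -47151645/319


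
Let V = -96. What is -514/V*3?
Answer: 257/16 ≈ 16.063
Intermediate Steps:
-514/V*3 = -514/(-96)*3 = -514*(-1/96)*3 = (257/48)*3 = 257/16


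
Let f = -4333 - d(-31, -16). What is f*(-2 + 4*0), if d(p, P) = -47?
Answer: 8572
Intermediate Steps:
f = -4286 (f = -4333 - 1*(-47) = -4333 + 47 = -4286)
f*(-2 + 4*0) = -4286*(-2 + 4*0) = -4286*(-2 + 0) = -4286*(-2) = 8572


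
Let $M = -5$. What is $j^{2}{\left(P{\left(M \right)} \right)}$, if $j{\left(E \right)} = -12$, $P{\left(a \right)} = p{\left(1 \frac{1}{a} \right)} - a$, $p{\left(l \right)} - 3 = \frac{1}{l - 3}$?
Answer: $144$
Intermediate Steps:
$p{\left(l \right)} = 3 + \frac{1}{-3 + l}$ ($p{\left(l \right)} = 3 + \frac{1}{l - 3} = 3 + \frac{1}{-3 + l}$)
$P{\left(a \right)} = - a + \frac{-8 + \frac{3}{a}}{-3 + \frac{1}{a}}$ ($P{\left(a \right)} = \frac{-8 + 3 \cdot 1 \frac{1}{a}}{-3 + 1 \frac{1}{a}} - a = \frac{-8 + \frac{3}{a}}{-3 + \frac{1}{a}} - a = - a + \frac{-8 + \frac{3}{a}}{-3 + \frac{1}{a}}$)
$j^{2}{\left(P{\left(M \right)} \right)} = \left(-12\right)^{2} = 144$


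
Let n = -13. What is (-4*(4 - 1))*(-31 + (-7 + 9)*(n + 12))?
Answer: 396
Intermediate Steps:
(-4*(4 - 1))*(-31 + (-7 + 9)*(n + 12)) = (-4*(4 - 1))*(-31 + (-7 + 9)*(-13 + 12)) = (-4*3)*(-31 + 2*(-1)) = -12*(-31 - 2) = -12*(-33) = 396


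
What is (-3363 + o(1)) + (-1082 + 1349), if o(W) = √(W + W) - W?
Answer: -3097 + √2 ≈ -3095.6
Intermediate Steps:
o(W) = -W + √2*√W (o(W) = √(2*W) - W = √2*√W - W = -W + √2*√W)
(-3363 + o(1)) + (-1082 + 1349) = (-3363 + (-1*1 + √2*√1)) + (-1082 + 1349) = (-3363 + (-1 + √2*1)) + 267 = (-3363 + (-1 + √2)) + 267 = (-3364 + √2) + 267 = -3097 + √2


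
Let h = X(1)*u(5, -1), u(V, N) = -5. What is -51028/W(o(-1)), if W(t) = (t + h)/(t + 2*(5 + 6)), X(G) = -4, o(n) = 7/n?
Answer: -765420/13 ≈ -58878.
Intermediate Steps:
h = 20 (h = -4*(-5) = 20)
W(t) = (20 + t)/(22 + t) (W(t) = (t + 20)/(t + 2*(5 + 6)) = (20 + t)/(t + 2*11) = (20 + t)/(t + 22) = (20 + t)/(22 + t))
-51028/W(o(-1)) = -51028*(22 + 7/(-1))/(20 + 7/(-1)) = -51028*(22 + 7*(-1))/(20 + 7*(-1)) = -51028*(22 - 7)/(20 - 7) = -51028/(13/15) = -51028/((1/15)*13) = -51028/13/15 = -51028*15/13 = -765420/13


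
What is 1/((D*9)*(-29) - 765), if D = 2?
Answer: -1/1287 ≈ -0.00077700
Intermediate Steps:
1/((D*9)*(-29) - 765) = 1/((2*9)*(-29) - 765) = 1/(18*(-29) - 765) = 1/(-522 - 765) = 1/(-1287) = -1/1287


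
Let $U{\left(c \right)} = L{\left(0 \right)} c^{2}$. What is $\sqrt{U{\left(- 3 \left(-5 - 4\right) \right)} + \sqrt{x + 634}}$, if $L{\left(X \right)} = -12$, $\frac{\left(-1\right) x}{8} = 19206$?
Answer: $\sqrt{-8748 + i \sqrt{153014}} \approx 2.0906 + 93.554 i$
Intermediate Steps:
$x = -153648$ ($x = \left(-8\right) 19206 = -153648$)
$U{\left(c \right)} = - 12 c^{2}$
$\sqrt{U{\left(- 3 \left(-5 - 4\right) \right)} + \sqrt{x + 634}} = \sqrt{- 12 \left(- 3 \left(-5 - 4\right)\right)^{2} + \sqrt{-153648 + 634}} = \sqrt{- 12 \left(\left(-3\right) \left(-9\right)\right)^{2} + \sqrt{-153014}} = \sqrt{- 12 \cdot 27^{2} + i \sqrt{153014}} = \sqrt{\left(-12\right) 729 + i \sqrt{153014}} = \sqrt{-8748 + i \sqrt{153014}}$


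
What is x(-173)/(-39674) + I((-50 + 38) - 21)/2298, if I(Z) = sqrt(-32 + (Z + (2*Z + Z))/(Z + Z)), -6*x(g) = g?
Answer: -173/238044 + I*sqrt(30)/2298 ≈ -0.00072676 + 0.0023835*I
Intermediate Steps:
x(g) = -g/6
I(Z) = I*sqrt(30) (I(Z) = sqrt(-32 + (Z + 3*Z)/((2*Z))) = sqrt(-32 + (4*Z)*(1/(2*Z))) = sqrt(-32 + 2) = sqrt(-30) = I*sqrt(30))
x(-173)/(-39674) + I((-50 + 38) - 21)/2298 = -1/6*(-173)/(-39674) + (I*sqrt(30))/2298 = (173/6)*(-1/39674) + (I*sqrt(30))*(1/2298) = -173/238044 + I*sqrt(30)/2298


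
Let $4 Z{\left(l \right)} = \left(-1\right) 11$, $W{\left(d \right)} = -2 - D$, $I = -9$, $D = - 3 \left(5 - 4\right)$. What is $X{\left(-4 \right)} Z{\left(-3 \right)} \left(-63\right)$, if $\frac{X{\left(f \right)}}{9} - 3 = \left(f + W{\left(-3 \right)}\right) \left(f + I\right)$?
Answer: $\frac{130977}{2} \approx 65489.0$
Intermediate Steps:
$D = -3$ ($D = \left(-3\right) 1 = -3$)
$W{\left(d \right)} = 1$ ($W{\left(d \right)} = -2 - -3 = -2 + 3 = 1$)
$X{\left(f \right)} = 27 + 9 \left(1 + f\right) \left(-9 + f\right)$ ($X{\left(f \right)} = 27 + 9 \left(f + 1\right) \left(f - 9\right) = 27 + 9 \left(1 + f\right) \left(-9 + f\right)$)
$Z{\left(l \right)} = - \frac{11}{4}$ ($Z{\left(l \right)} = \frac{\left(-1\right) 11}{4} = \frac{1}{4} \left(-11\right) = - \frac{11}{4}$)
$X{\left(-4 \right)} Z{\left(-3 \right)} \left(-63\right) = \left(-54 - -288 + 9 \left(-4\right)^{2}\right) \left(- \frac{11}{4}\right) \left(-63\right) = \left(-54 + 288 + 9 \cdot 16\right) \left(- \frac{11}{4}\right) \left(-63\right) = \left(-54 + 288 + 144\right) \left(- \frac{11}{4}\right) \left(-63\right) = 378 \left(- \frac{11}{4}\right) \left(-63\right) = \left(- \frac{2079}{2}\right) \left(-63\right) = \frac{130977}{2}$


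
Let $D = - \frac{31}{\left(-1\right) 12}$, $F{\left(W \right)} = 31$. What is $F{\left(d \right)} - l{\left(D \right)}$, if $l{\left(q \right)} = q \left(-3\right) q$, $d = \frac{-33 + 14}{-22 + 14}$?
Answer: $\frac{2449}{48} \approx 51.021$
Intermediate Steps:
$d = \frac{19}{8}$ ($d = - \frac{19}{-8} = \left(-19\right) \left(- \frac{1}{8}\right) = \frac{19}{8} \approx 2.375$)
$D = \frac{31}{12}$ ($D = - \frac{31}{-12} = \left(-31\right) \left(- \frac{1}{12}\right) = \frac{31}{12} \approx 2.5833$)
$l{\left(q \right)} = - 3 q^{2}$ ($l{\left(q \right)} = - 3 q q = - 3 q^{2}$)
$F{\left(d \right)} - l{\left(D \right)} = 31 - - 3 \left(\frac{31}{12}\right)^{2} = 31 - \left(-3\right) \frac{961}{144} = 31 - - \frac{961}{48} = 31 + \frac{961}{48} = \frac{2449}{48}$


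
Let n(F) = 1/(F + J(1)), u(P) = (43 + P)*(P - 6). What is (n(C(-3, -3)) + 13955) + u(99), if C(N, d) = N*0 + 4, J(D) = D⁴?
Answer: 135806/5 ≈ 27161.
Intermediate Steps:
u(P) = (-6 + P)*(43 + P) (u(P) = (43 + P)*(-6 + P) = (-6 + P)*(43 + P))
C(N, d) = 4 (C(N, d) = 0 + 4 = 4)
n(F) = 1/(1 + F) (n(F) = 1/(F + 1⁴) = 1/(F + 1) = 1/(1 + F))
(n(C(-3, -3)) + 13955) + u(99) = (1/(1 + 4) + 13955) + (-258 + 99² + 37*99) = (1/5 + 13955) + (-258 + 9801 + 3663) = (⅕ + 13955) + 13206 = 69776/5 + 13206 = 135806/5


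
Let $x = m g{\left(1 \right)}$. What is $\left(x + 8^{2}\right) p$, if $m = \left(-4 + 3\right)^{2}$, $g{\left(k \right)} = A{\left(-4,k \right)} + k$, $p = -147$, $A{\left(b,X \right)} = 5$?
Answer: $-10290$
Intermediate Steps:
$g{\left(k \right)} = 5 + k$
$m = 1$ ($m = \left(-1\right)^{2} = 1$)
$x = 6$ ($x = 1 \left(5 + 1\right) = 1 \cdot 6 = 6$)
$\left(x + 8^{2}\right) p = \left(6 + 8^{2}\right) \left(-147\right) = \left(6 + 64\right) \left(-147\right) = 70 \left(-147\right) = -10290$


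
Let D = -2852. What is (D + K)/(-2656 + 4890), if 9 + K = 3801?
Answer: 470/1117 ≈ 0.42077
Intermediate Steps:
K = 3792 (K = -9 + 3801 = 3792)
(D + K)/(-2656 + 4890) = (-2852 + 3792)/(-2656 + 4890) = 940/2234 = 940*(1/2234) = 470/1117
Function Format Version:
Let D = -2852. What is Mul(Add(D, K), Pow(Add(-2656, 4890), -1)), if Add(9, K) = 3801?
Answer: Rational(470, 1117) ≈ 0.42077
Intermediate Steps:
K = 3792 (K = Add(-9, 3801) = 3792)
Mul(Add(D, K), Pow(Add(-2656, 4890), -1)) = Mul(Add(-2852, 3792), Pow(Add(-2656, 4890), -1)) = Mul(940, Pow(2234, -1)) = Mul(940, Rational(1, 2234)) = Rational(470, 1117)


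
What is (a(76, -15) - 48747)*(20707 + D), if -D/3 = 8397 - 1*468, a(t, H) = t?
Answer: 149906680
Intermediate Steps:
D = -23787 (D = -3*(8397 - 1*468) = -3*(8397 - 468) = -3*7929 = -23787)
(a(76, -15) - 48747)*(20707 + D) = (76 - 48747)*(20707 - 23787) = -48671*(-3080) = 149906680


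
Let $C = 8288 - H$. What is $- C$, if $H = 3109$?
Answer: $-5179$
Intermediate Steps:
$C = 5179$ ($C = 8288 - 3109 = 5179$)
$- C = \left(-1\right) 5179 = -5179$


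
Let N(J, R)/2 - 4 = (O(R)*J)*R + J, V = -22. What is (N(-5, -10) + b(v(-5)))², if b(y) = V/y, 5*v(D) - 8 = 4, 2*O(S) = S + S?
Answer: 36808489/36 ≈ 1.0225e+6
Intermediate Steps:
O(S) = S (O(S) = (S + S)/2 = (2*S)/2 = S)
v(D) = 12/5 (v(D) = 8/5 + (⅕)*4 = 8/5 + ⅘ = 12/5)
b(y) = -22/y
N(J, R) = 8 + 2*J + 2*J*R² (N(J, R) = 8 + 2*((R*J)*R + J) = 8 + 2*((J*R)*R + J) = 8 + 2*(J*R² + J) = 8 + 2*(J + J*R²) = 8 + (2*J + 2*J*R²) = 8 + 2*J + 2*J*R²)
(N(-5, -10) + b(v(-5)))² = ((8 + 2*(-5) + 2*(-5)*(-10)²) - 22/12/5)² = ((8 - 10 + 2*(-5)*100) - 22*5/12)² = ((8 - 10 - 1000) - 55/6)² = (-1002 - 55/6)² = (-6067/6)² = 36808489/36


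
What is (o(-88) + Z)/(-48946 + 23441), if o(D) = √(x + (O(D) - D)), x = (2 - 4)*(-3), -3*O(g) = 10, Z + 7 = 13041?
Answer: -13034/25505 - 4*√51/76515 ≈ -0.51141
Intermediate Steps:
Z = 13034 (Z = -7 + 13041 = 13034)
O(g) = -10/3 (O(g) = -⅓*10 = -10/3)
x = 6 (x = -2*(-3) = 6)
o(D) = √(8/3 - D) (o(D) = √(6 + (-10/3 - D)) = √(8/3 - D))
(o(-88) + Z)/(-48946 + 23441) = (√(24 - 9*(-88))/3 + 13034)/(-48946 + 23441) = (√(24 + 792)/3 + 13034)/(-25505) = (√816/3 + 13034)*(-1/25505) = ((4*√51)/3 + 13034)*(-1/25505) = (4*√51/3 + 13034)*(-1/25505) = (13034 + 4*√51/3)*(-1/25505) = -13034/25505 - 4*√51/76515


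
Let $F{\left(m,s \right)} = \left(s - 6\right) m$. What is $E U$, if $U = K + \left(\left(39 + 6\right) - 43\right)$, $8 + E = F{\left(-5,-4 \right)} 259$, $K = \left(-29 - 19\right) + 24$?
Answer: $-284724$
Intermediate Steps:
$K = -24$ ($K = -48 + 24 = -24$)
$F{\left(m,s \right)} = m \left(-6 + s\right)$ ($F{\left(m,s \right)} = \left(s - 6\right) m = \left(-6 + s\right) m = m \left(-6 + s\right)$)
$E = 12942$ ($E = -8 + - 5 \left(-6 - 4\right) 259 = -8 + \left(-5\right) \left(-10\right) 259 = -8 + 50 \cdot 259 = -8 + 12950 = 12942$)
$U = -22$ ($U = -24 + \left(\left(39 + 6\right) - 43\right) = -24 + \left(45 - 43\right) = -24 + 2 = -22$)
$E U = 12942 \left(-22\right) = -284724$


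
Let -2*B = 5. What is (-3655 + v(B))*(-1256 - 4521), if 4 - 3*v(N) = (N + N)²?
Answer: 21155374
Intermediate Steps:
B = -5/2 (B = -½*5 = -5/2 ≈ -2.5000)
v(N) = 4/3 - 4*N²/3 (v(N) = 4/3 - (N + N)²/3 = 4/3 - 4*N²/3)
(-3655 + v(B))*(-1256 - 4521) = (-3655 + (4/3 - 4*(-5/2)²/3))*(-1256 - 4521) = (-3655 + (4/3 - 4/3*25/4))*(-5777) = (-3655 + (4/3 - 25/3))*(-5777) = (-3655 - 7)*(-5777) = -3662*(-5777) = 21155374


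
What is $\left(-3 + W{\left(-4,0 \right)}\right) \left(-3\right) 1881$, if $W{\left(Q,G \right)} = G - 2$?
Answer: $28215$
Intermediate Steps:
$W{\left(Q,G \right)} = -2 + G$
$\left(-3 + W{\left(-4,0 \right)}\right) \left(-3\right) 1881 = \left(-3 + \left(-2 + 0\right)\right) \left(-3\right) 1881 = \left(-3 - 2\right) \left(-3\right) 1881 = \left(-5\right) \left(-3\right) 1881 = 15 \cdot 1881 = 28215$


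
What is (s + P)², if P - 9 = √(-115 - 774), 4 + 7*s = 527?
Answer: 299835/49 + 1172*I*√889/7 ≈ 6119.1 + 4992.1*I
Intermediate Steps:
s = 523/7 (s = -4/7 + (⅐)*527 = -4/7 + 527/7 = 523/7 ≈ 74.714)
P = 9 + I*√889 (P = 9 + √(-115 - 774) = 9 + √(-889) = 9 + I*√889 ≈ 9.0 + 29.816*I)
(s + P)² = (523/7 + (9 + I*√889))² = (586/7 + I*√889)²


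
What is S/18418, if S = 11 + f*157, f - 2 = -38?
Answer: -5641/18418 ≈ -0.30628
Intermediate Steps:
f = -36 (f = 2 - 38 = -36)
S = -5641 (S = 11 - 36*157 = 11 - 5652 = -5641)
S/18418 = -5641/18418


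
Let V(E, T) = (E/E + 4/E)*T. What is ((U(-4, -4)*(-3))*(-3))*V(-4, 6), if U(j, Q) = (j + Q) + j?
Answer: 0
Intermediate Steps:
U(j, Q) = Q + 2*j (U(j, Q) = (Q + j) + j = Q + 2*j)
V(E, T) = T*(1 + 4/E) (V(E, T) = (1 + 4/E)*T = T*(1 + 4/E))
((U(-4, -4)*(-3))*(-3))*V(-4, 6) = (((-4 + 2*(-4))*(-3))*(-3))*(6*(4 - 4)/(-4)) = (((-4 - 8)*(-3))*(-3))*(6*(-¼)*0) = (-12*(-3)*(-3))*0 = (36*(-3))*0 = -108*0 = 0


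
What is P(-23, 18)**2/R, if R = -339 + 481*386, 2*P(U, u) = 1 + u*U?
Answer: 170569/741308 ≈ 0.23009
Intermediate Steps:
P(U, u) = 1/2 + U*u/2 (P(U, u) = (1 + u*U)/2 = (1 + U*u)/2 = 1/2 + U*u/2)
R = 185327 (R = -339 + 185666 = 185327)
P(-23, 18)**2/R = (1/2 + (1/2)*(-23)*18)**2/185327 = (1/2 - 207)**2*(1/185327) = (-413/2)**2*(1/185327) = (170569/4)*(1/185327) = 170569/741308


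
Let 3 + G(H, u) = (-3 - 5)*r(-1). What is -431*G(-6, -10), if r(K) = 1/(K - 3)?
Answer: 431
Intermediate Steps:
r(K) = 1/(-3 + K)
G(H, u) = -1 (G(H, u) = -3 + (-3 - 5)/(-3 - 1) = -3 - 8/(-4) = -3 - 8*(-¼) = -3 + 2 = -1)
-431*G(-6, -10) = -431*(-1) = 431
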